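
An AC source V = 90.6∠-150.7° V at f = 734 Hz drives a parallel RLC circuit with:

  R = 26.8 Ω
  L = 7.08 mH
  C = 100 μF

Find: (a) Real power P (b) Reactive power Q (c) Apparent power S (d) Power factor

Step 1 — Angular frequency: ω = 2π·f = 2π·734 = 4612 rad/s.
Step 2 — Component impedances:
  R: Z = R = 26.8 Ω
  L: Z = jωL = j·4612·0.00708 = 0 + j32.65 Ω
  C: Z = 1/(jωC) = -j/(ω·C) = 0 - j2.168 Ω
Step 3 — Parallel combination: 1/Z_total = 1/R + 1/L + 1/C; Z_total = 0.1998 - j2.305 Ω = 2.314∠-85.0° Ω.
Step 4 — Source phasor: V = 90.6∠-150.7° V = -79.01 - j44.34 V.
Step 5 — Current: I = V / Z = 16.14 - j35.67 A = 39.15∠-65.7° A.
Step 6 — Complex power: S = V·I* = 306.3 - j3534 VA.
Step 7 — Real power: P = Re(S) = 306.3 W.
Step 8 — Reactive power: Q = Im(S) = -3534 VAR.
Step 9 — Apparent power: |S| = 3547 VA.
Step 10 — Power factor: PF = P/|S| = 0.08634 (leading).

(a) P = 306.3 W  (b) Q = -3534 VAR  (c) S = 3547 VA  (d) PF = 0.08634 (leading)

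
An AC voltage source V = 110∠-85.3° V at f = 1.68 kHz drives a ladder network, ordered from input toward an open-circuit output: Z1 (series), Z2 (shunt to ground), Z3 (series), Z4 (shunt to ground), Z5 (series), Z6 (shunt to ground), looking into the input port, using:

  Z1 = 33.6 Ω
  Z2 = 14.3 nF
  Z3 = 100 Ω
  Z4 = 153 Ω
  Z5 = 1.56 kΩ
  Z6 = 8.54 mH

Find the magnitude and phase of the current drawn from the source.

Step 1 — Angular frequency: ω = 2π·f = 2π·1680 = 1.056e+04 rad/s.
Step 2 — Component impedances:
  Z1: Z = R = 33.6 Ω
  Z2: Z = 1/(jωC) = -j/(ω·C) = 0 - j6625 Ω
  Z3: Z = R = 100 Ω
  Z4: Z = R = 153 Ω
  Z5: Z = R = 1560 Ω
  Z6: Z = jωL = j·1.056e+04·0.00854 = 0 + j90.15 Ω
Step 3 — Ladder network (open output): work backward from the far end, alternating series and parallel combinations. Z_in = 272.7 - j7.923 Ω = 272.8∠-1.7° Ω.
Step 4 — Source phasor: V = 110∠-85.3° V = 9.013 - j109.6 V.
Step 5 — Ohm's law: I = V / Z_total = (9.013 - j109.6) / (272.7 - j7.923) = 0.04469 - j0.4007 A.
Step 6 — Convert to polar: |I| = 0.4032 A, ∠I = -83.6°.

I = 0.4032∠-83.6° A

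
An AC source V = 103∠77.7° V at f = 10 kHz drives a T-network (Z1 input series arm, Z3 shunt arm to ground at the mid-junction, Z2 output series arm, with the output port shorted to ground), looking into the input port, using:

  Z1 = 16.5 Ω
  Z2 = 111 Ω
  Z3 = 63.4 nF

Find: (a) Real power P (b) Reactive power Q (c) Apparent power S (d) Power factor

Step 1 — Angular frequency: ω = 2π·f = 2π·1e+04 = 6.283e+04 rad/s.
Step 2 — Component impedances:
  Z1: Z = R = 16.5 Ω
  Z2: Z = R = 111 Ω
  Z3: Z = 1/(jωC) = -j/(ω·C) = 0 - j251 Ω
Step 3 — With the output port shorted to ground, the output series arm Z2 runs from the junction to ground; the shunt arm Z3 also runs from the junction to ground. They appear in parallel: Z3 || Z2 = 92.85 - j41.05 Ω.
Step 4 — Series with input arm Z1: Z_in = Z1 + (Z3 || Z2) = 109.3 - j41.05 Ω = 116.8∠-20.6° Ω.
Step 5 — Source phasor: V = 103∠77.7° V = 21.94 + j100.6 V.
Step 6 — Current: I = V / Z = -0.127 + j0.8727 A = 0.8819∠98.3° A.
Step 7 — Complex power: S = V·I* = 85.03 - j31.93 VA.
Step 8 — Real power: P = Re(S) = 85.03 W.
Step 9 — Reactive power: Q = Im(S) = -31.93 VAR.
Step 10 — Apparent power: |S| = 90.83 VA.
Step 11 — Power factor: PF = P/|S| = 0.9362 (leading).

(a) P = 85.03 W  (b) Q = -31.93 VAR  (c) S = 90.83 VA  (d) PF = 0.9362 (leading)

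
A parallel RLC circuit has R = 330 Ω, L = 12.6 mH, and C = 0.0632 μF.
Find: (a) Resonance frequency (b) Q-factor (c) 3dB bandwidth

Step 1 — Resonance: ω₀ = 1/√(LC) = 1/√(0.0126·6.32e-08) = 3.544e+04 rad/s.
Step 2 — f₀ = ω₀/(2π) = 5640 Hz.
Step 3 — Parallel Q: Q = R/(ω₀L) = 330/(3.544e+04·0.0126) = 0.7391.
Step 4 — Bandwidth: Δω = ω₀/Q = 4.795e+04 rad/s; BW = Δω/(2π) = 7631 Hz.

(a) f₀ = 5640 Hz  (b) Q = 0.7391  (c) BW = 7631 Hz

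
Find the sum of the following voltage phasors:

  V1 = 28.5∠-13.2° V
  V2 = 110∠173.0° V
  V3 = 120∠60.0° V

Step 1 — Convert each phasor to rectangular form:
  V1 = 28.5·(cos(-13.2°) + j·sin(-13.2°)) = 27.75 - j6.508 V
  V2 = 110·(cos(173.0°) + j·sin(173.0°)) = -109.2 + j13.41 V
  V3 = 120·(cos(60.0°) + j·sin(60.0°)) = 60 + j103.9 V
Step 2 — Sum components: V_total = -21.43 + j110.8 V.
Step 3 — Convert to polar: |V_total| = 112.9 V, ∠V_total = 100.9°.

V_total = 112.9∠100.9° V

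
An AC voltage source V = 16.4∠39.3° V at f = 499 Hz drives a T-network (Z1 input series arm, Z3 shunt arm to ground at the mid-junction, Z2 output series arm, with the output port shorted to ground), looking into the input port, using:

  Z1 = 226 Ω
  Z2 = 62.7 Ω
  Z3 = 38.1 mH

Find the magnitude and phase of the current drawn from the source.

Step 1 — Angular frequency: ω = 2π·f = 2π·499 = 3135 rad/s.
Step 2 — Component impedances:
  Z1: Z = R = 226 Ω
  Z2: Z = R = 62.7 Ω
  Z3: Z = jωL = j·3135·0.0381 = 0 + j119.5 Ω
Step 3 — With the output port shorted to ground, the output series arm Z2 runs from the junction to ground; the shunt arm Z3 also runs from the junction to ground. They appear in parallel: Z3 || Z2 = 49.16 + j25.8 Ω.
Step 4 — Series with input arm Z1: Z_in = Z1 + (Z3 || Z2) = 275.2 + j25.8 Ω = 276.4∠5.4° Ω.
Step 5 — Source phasor: V = 16.4∠39.3° V = 12.69 + j10.39 V.
Step 6 — Ohm's law: I = V / Z_total = (12.69 + j10.39) / (275.2 + j25.8) = 0.04923 + j0.03313 A.
Step 7 — Convert to polar: |I| = 0.05934 A, ∠I = 33.9°.

I = 0.05934∠33.9° A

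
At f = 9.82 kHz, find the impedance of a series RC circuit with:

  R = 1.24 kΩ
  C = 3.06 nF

Step 1 — Angular frequency: ω = 2π·f = 2π·9820 = 6.17e+04 rad/s.
Step 2 — Component impedances:
  R: Z = R = 1240 Ω
  C: Z = 1/(jωC) = -j/(ω·C) = 0 - j5296 Ω
Step 3 — Series combination: Z_total = R + C = 1240 - j5296 Ω = 5440∠-76.8° Ω.

Z = 1240 - j5296 Ω = 5440∠-76.8° Ω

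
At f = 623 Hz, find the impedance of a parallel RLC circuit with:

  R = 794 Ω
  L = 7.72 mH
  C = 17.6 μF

Step 1 — Angular frequency: ω = 2π·f = 2π·623 = 3914 rad/s.
Step 2 — Component impedances:
  R: Z = R = 794 Ω
  L: Z = jωL = j·3914·0.00772 = 0 + j30.22 Ω
  C: Z = 1/(jωC) = -j/(ω·C) = 0 - j14.52 Ω
Step 3 — Parallel combination: 1/Z_total = 1/R + 1/L + 1/C; Z_total = 0.9813 - j27.9 Ω = 27.91∠-88.0° Ω.

Z = 0.9813 - j27.9 Ω = 27.91∠-88.0° Ω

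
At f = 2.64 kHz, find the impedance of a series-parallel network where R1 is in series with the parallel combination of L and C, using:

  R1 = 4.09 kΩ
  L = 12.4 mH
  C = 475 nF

Step 1 — Angular frequency: ω = 2π·f = 2π·2640 = 1.659e+04 rad/s.
Step 2 — Component impedances:
  R1: Z = R = 4090 Ω
  L: Z = jωL = j·1.659e+04·0.0124 = 0 + j205.7 Ω
  C: Z = 1/(jωC) = -j/(ω·C) = 0 - j126.9 Ω
Step 3 — Parallel branch: L || C = 1/(1/L + 1/C) = 0 - j331.4 Ω.
Step 4 — Series with R1: Z_total = R1 + (L || C) = 4090 - j331.4 Ω = 4103∠-4.6° Ω.

Z = 4090 - j331.4 Ω = 4103∠-4.6° Ω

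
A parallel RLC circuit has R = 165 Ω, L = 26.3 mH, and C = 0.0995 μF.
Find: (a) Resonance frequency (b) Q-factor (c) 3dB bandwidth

Step 1 — Resonance: ω₀ = 1/√(LC) = 1/√(0.0263·9.95e-08) = 1.955e+04 rad/s.
Step 2 — f₀ = ω₀/(2π) = 3111 Hz.
Step 3 — Parallel Q: Q = R/(ω₀L) = 165/(1.955e+04·0.0263) = 0.3209.
Step 4 — Bandwidth: Δω = ω₀/Q = 6.091e+04 rad/s; BW = Δω/(2π) = 9694 Hz.

(a) f₀ = 3111 Hz  (b) Q = 0.3209  (c) BW = 9694 Hz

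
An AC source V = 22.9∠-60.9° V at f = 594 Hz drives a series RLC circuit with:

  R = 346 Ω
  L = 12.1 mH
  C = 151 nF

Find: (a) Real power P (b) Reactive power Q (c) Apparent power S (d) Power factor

Step 1 — Angular frequency: ω = 2π·f = 2π·594 = 3732 rad/s.
Step 2 — Component impedances:
  R: Z = R = 346 Ω
  L: Z = jωL = j·3732·0.0121 = 0 + j45.16 Ω
  C: Z = 1/(jωC) = -j/(ω·C) = 0 - j1774 Ω
Step 3 — Series combination: Z_total = R + L + C = 346 - j1729 Ω = 1764∠-78.7° Ω.
Step 4 — Source phasor: V = 22.9∠-60.9° V = 11.14 - j20.01 V.
Step 5 — Current: I = V / Z = 0.01236 + j0.003966 A = 0.01299∠17.8° A.
Step 6 — Complex power: S = V·I* = 0.05834 - j0.2916 VA.
Step 7 — Real power: P = Re(S) = 0.05834 W.
Step 8 — Reactive power: Q = Im(S) = -0.2916 VAR.
Step 9 — Apparent power: |S| = 0.2974 VA.
Step 10 — Power factor: PF = P/|S| = 0.1962 (leading).

(a) P = 0.05834 W  (b) Q = -0.2916 VAR  (c) S = 0.2974 VA  (d) PF = 0.1962 (leading)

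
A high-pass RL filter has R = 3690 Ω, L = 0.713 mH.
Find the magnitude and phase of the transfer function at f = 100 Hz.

Step 1 — Angular frequency: ω = 2π·100 = 628.3 rad/s.
Step 2 — Transfer function: H(jω) = jωL/(R + jωL).
Step 3 — Numerator jωL = j·0.448; denominator R + jωL = 3690 + j0.448.
Step 4 — H = 1.474e-08 + j0.0001214.
Step 5 — Magnitude: |H| = 0.0001214 (-78.3 dB); phase: φ = 90.0°.

|H| = 0.0001214 (-78.3 dB), φ = 90.0°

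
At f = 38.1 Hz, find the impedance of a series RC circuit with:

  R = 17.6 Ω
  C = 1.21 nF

Step 1 — Angular frequency: ω = 2π·f = 2π·38.1 = 239.4 rad/s.
Step 2 — Component impedances:
  R: Z = R = 17.6 Ω
  C: Z = 1/(jωC) = -j/(ω·C) = 0 - j3.452e+06 Ω
Step 3 — Series combination: Z_total = R + C = 17.6 - j3.452e+06 Ω = 3.452e+06∠-90.0° Ω.

Z = 17.6 - j3.452e+06 Ω = 3.452e+06∠-90.0° Ω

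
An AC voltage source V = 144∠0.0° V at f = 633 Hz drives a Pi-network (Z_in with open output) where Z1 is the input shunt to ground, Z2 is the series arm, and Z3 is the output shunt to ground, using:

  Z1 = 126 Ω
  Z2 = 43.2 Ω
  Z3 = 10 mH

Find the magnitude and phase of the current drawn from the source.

Step 1 — Angular frequency: ω = 2π·f = 2π·633 = 3977 rad/s.
Step 2 — Component impedances:
  Z1: Z = R = 126 Ω
  Z2: Z = R = 43.2 Ω
  Z3: Z = jωL = j·3977·0.01 = 0 + j39.77 Ω
Step 3 — With open output, the series arm Z2 and the output shunt Z3 appear in series to ground: Z2 + Z3 = 43.2 + j39.77 Ω.
Step 4 — Parallel with input shunt Z1: Z_in = Z1 || (Z2 + Z3) = 37.08 + j20.9 Ω = 42.57∠29.4° Ω.
Step 5 — Source phasor: V = 144∠0.0° V = 144 V.
Step 6 — Ohm's law: I = V / Z_total = (144) / (37.08 + j20.9) = 2.947 - j1.661 A.
Step 7 — Convert to polar: |I| = 3.383 A, ∠I = -29.4°.

I = 3.383∠-29.4° A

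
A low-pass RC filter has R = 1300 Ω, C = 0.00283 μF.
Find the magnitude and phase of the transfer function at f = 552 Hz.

Step 1 — Angular frequency: ω = 2π·552 = 3468 rad/s.
Step 2 — Transfer function: H(jω) = 1/(1 + jωRC).
Step 3 — Denominator: 1 + jωRC = 1 + j·3468·1300·2.83e-09 = 1 + j0.01276.
Step 4 — H = 0.9998 - j0.01276.
Step 5 — Magnitude: |H| = 0.9999 (-0.0 dB); phase: φ = -0.7°.

|H| = 0.9999 (-0.0 dB), φ = -0.7°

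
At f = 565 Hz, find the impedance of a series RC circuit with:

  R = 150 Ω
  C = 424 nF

Step 1 — Angular frequency: ω = 2π·f = 2π·565 = 3550 rad/s.
Step 2 — Component impedances:
  R: Z = R = 150 Ω
  C: Z = 1/(jωC) = -j/(ω·C) = 0 - j664.4 Ω
Step 3 — Series combination: Z_total = R + C = 150 - j664.4 Ω = 681.1∠-77.3° Ω.

Z = 150 - j664.4 Ω = 681.1∠-77.3° Ω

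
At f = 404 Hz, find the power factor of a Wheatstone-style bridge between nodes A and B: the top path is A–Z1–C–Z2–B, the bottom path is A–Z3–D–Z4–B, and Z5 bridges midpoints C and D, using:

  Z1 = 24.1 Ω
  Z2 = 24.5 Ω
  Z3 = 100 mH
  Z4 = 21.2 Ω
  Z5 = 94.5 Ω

Step 1 — Angular frequency: ω = 2π·f = 2π·404 = 2538 rad/s.
Step 2 — Component impedances:
  Z1: Z = R = 24.1 Ω
  Z2: Z = R = 24.5 Ω
  Z3: Z = jωL = j·2538·0.1 = 0 + j253.8 Ω
  Z4: Z = R = 21.2 Ω
  Z5: Z = R = 94.5 Ω
Step 3 — Bridge requires nodal analysis (the Z5 bridge couples midpoints C and D, so the two paths cannot be reduced to a simple series/parallel combination). Setting node B to ground and injecting 1 A at node A, the 3-node admittance system at A, C, D solves to V_A = Z_AB = 42.98 + j6.208 Ω = 43.42∠8.2° Ω.
Step 4 — Power factor: PF = cos(φ) = Re(Z)/|Z| = 42.976/43.422 = 0.9897.
Step 5 — Type: Im(Z) = 6.208 ⇒ lagging (phase φ = 8.2°).

PF = 0.9897 (lagging, φ = 8.2°)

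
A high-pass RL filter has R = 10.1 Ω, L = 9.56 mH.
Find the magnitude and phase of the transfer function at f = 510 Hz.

Step 1 — Angular frequency: ω = 2π·510 = 3204 rad/s.
Step 2 — Transfer function: H(jω) = jωL/(R + jωL).
Step 3 — Numerator jωL = j·30.63; denominator R + jωL = 10.1 + j30.63.
Step 4 — H = 0.902 + j0.2974.
Step 5 — Magnitude: |H| = 0.9497 (-0.4 dB); phase: φ = 18.2°.

|H| = 0.9497 (-0.4 dB), φ = 18.2°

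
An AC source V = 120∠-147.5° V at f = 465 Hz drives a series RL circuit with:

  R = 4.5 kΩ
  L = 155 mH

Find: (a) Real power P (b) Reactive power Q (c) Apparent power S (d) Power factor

Step 1 — Angular frequency: ω = 2π·f = 2π·465 = 2922 rad/s.
Step 2 — Component impedances:
  R: Z = R = 4500 Ω
  L: Z = jωL = j·2922·0.155 = 0 + j452.9 Ω
Step 3 — Series combination: Z_total = R + L = 4500 + j452.9 Ω = 4523∠5.7° Ω.
Step 4 — Source phasor: V = 120∠-147.5° V = -101.2 - j64.48 V.
Step 5 — Current: I = V / Z = -0.02369 - j0.01194 A = 0.02653∠-153.2° A.
Step 6 — Complex power: S = V·I* = 3.168 + j0.3188 VA.
Step 7 — Real power: P = Re(S) = 3.168 W.
Step 8 — Reactive power: Q = Im(S) = 0.3188 VAR.
Step 9 — Apparent power: |S| = 3.184 VA.
Step 10 — Power factor: PF = P/|S| = 0.995 (lagging).

(a) P = 3.168 W  (b) Q = 0.3188 VAR  (c) S = 3.184 VA  (d) PF = 0.995 (lagging)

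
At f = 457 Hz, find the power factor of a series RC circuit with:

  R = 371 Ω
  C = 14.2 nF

Step 1 — Angular frequency: ω = 2π·f = 2π·457 = 2871 rad/s.
Step 2 — Component impedances:
  R: Z = R = 371 Ω
  C: Z = 1/(jωC) = -j/(ω·C) = 0 - j2.453e+04 Ω
Step 3 — Series combination: Z_total = R + C = 371 - j2.453e+04 Ω = 2.453e+04∠-89.1° Ω.
Step 4 — Power factor: PF = cos(φ) = Re(Z)/|Z| = 371/24528 = 0.01513.
Step 5 — Type: Im(Z) = -2.453e+04 ⇒ leading (phase φ = -89.1°).

PF = 0.01513 (leading, φ = -89.1°)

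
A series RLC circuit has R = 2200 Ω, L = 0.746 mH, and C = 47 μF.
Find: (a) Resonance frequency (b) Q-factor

Step 1 — Resonance condition Im(Z)=0 gives ω₀ = 1/√(LC).
Step 2 — ω₀ = 1/√(0.000746·4.7e-05) = 5340 rad/s.
Step 3 — f₀ = ω₀/(2π) = 850 Hz.
Step 4 — Series Q: Q = ω₀L/R = 5340·0.000746/2200 = 0.001811.

(a) f₀ = 850 Hz  (b) Q = 0.001811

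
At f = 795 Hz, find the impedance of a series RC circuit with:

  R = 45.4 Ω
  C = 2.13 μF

Step 1 — Angular frequency: ω = 2π·f = 2π·795 = 4995 rad/s.
Step 2 — Component impedances:
  R: Z = R = 45.4 Ω
  C: Z = 1/(jωC) = -j/(ω·C) = 0 - j93.99 Ω
Step 3 — Series combination: Z_total = R + C = 45.4 - j93.99 Ω = 104.4∠-64.2° Ω.

Z = 45.4 - j93.99 Ω = 104.4∠-64.2° Ω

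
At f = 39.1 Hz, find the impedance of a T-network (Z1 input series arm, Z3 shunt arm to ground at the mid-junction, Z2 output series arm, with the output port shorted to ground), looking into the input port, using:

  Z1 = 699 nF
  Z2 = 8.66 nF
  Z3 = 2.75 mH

Step 1 — Angular frequency: ω = 2π·f = 2π·39.1 = 245.7 rad/s.
Step 2 — Component impedances:
  Z1: Z = 1/(jωC) = -j/(ω·C) = 0 - j5823 Ω
  Z2: Z = 1/(jωC) = -j/(ω·C) = 0 - j4.7e+05 Ω
  Z3: Z = jωL = j·245.7·0.00275 = 0 + j0.6756 Ω
Step 3 — With the output port shorted to ground, the output series arm Z2 runs from the junction to ground; the shunt arm Z3 also runs from the junction to ground. They appear in parallel: Z3 || Z2 = 0 + j0.6756 Ω.
Step 4 — Series with input arm Z1: Z_in = Z1 + (Z3 || Z2) = 0 - j5823 Ω = 5823∠-90.0° Ω.

Z = 0 - j5823 Ω = 5823∠-90.0° Ω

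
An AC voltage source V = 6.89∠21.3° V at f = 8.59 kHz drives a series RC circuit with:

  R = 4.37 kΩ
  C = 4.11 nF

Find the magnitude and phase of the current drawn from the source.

Step 1 — Angular frequency: ω = 2π·f = 2π·8590 = 5.397e+04 rad/s.
Step 2 — Component impedances:
  R: Z = R = 4370 Ω
  C: Z = 1/(jωC) = -j/(ω·C) = 0 - j4508 Ω
Step 3 — Series combination: Z_total = R + C = 4370 - j4508 Ω = 6278∠-45.9° Ω.
Step 4 — Source phasor: V = 6.89∠21.3° V = 6.419 + j2.503 V.
Step 5 — Ohm's law: I = V / Z_total = (6.419 + j2.503) / (4370 - j4508) = 0.0004254 + j0.001012 A.
Step 6 — Convert to polar: |I| = 0.001097 A, ∠I = 67.2°.

I = 0.001097∠67.2° A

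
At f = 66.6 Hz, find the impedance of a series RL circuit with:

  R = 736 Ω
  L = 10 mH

Step 1 — Angular frequency: ω = 2π·f = 2π·66.6 = 418.5 rad/s.
Step 2 — Component impedances:
  R: Z = R = 736 Ω
  L: Z = jωL = j·418.5·0.01 = 0 + j4.185 Ω
Step 3 — Series combination: Z_total = R + L = 736 + j4.185 Ω = 736∠0.3° Ω.

Z = 736 + j4.185 Ω = 736∠0.3° Ω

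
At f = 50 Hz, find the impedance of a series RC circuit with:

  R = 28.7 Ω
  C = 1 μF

Step 1 — Angular frequency: ω = 2π·f = 2π·50 = 314.2 rad/s.
Step 2 — Component impedances:
  R: Z = R = 28.7 Ω
  C: Z = 1/(jωC) = -j/(ω·C) = 0 - j3183 Ω
Step 3 — Series combination: Z_total = R + C = 28.7 - j3183 Ω = 3183∠-89.5° Ω.

Z = 28.7 - j3183 Ω = 3183∠-89.5° Ω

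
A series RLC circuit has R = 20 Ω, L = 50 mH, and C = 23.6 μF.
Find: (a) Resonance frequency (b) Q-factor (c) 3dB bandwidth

Step 1 — Resonance condition Im(Z)=0 gives ω₀ = 1/√(LC).
Step 2 — ω₀ = 1/√(0.05·2.36e-05) = 920.6 rad/s.
Step 3 — f₀ = ω₀/(2π) = 146.5 Hz.
Step 4 — Series Q: Q = ω₀L/R = 920.6·0.05/20 = 2.301.
Step 5 — 3dB bandwidth: Δω = ω₀/Q = 400 rad/s; BW = Δω/(2π) = 63.66 Hz.

(a) f₀ = 146.5 Hz  (b) Q = 2.301  (c) BW = 63.66 Hz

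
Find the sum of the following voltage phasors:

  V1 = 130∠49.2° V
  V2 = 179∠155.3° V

Step 1 — Convert each phasor to rectangular form:
  V1 = 130·(cos(49.2°) + j·sin(49.2°)) = 84.94 + j98.41 V
  V2 = 179·(cos(155.3°) + j·sin(155.3°)) = -162.6 + j74.8 V
Step 2 — Sum components: V_total = -77.68 + j173.2 V.
Step 3 — Convert to polar: |V_total| = 189.8 V, ∠V_total = 114.2°.

V_total = 189.8∠114.2° V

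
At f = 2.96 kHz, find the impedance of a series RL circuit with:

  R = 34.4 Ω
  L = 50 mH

Step 1 — Angular frequency: ω = 2π·f = 2π·2960 = 1.86e+04 rad/s.
Step 2 — Component impedances:
  R: Z = R = 34.4 Ω
  L: Z = jωL = j·1.86e+04·0.05 = 0 + j929.9 Ω
Step 3 — Series combination: Z_total = R + L = 34.4 + j929.9 Ω = 930.5∠87.9° Ω.

Z = 34.4 + j929.9 Ω = 930.5∠87.9° Ω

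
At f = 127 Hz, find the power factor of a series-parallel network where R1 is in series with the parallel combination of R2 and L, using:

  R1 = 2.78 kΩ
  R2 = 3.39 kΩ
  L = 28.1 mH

Step 1 — Angular frequency: ω = 2π·f = 2π·127 = 798 rad/s.
Step 2 — Component impedances:
  R1: Z = R = 2780 Ω
  R2: Z = R = 3390 Ω
  L: Z = jωL = j·798·0.0281 = 0 + j22.42 Ω
Step 3 — Parallel branch: R2 || L = 1/(1/R2 + 1/L) = 0.1483 + j22.42 Ω.
Step 4 — Series with R1: Z_total = R1 + (R2 || L) = 2780 + j22.42 Ω = 2780∠0.5° Ω.
Step 5 — Power factor: PF = cos(φ) = Re(Z)/|Z| = 2780/2780 = 1.
Step 6 — Type: Im(Z) = 22.42 ⇒ lagging (phase φ = 0.5°).

PF = 1 (lagging, φ = 0.5°)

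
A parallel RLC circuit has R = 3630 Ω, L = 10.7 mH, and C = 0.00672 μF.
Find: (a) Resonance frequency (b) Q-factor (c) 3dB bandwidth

Step 1 — Resonance: ω₀ = 1/√(LC) = 1/√(0.0107·6.72e-09) = 1.179e+05 rad/s.
Step 2 — f₀ = ω₀/(2π) = 1.877e+04 Hz.
Step 3 — Parallel Q: Q = R/(ω₀L) = 3630/(1.179e+05·0.0107) = 2.877.
Step 4 — Bandwidth: Δω = ω₀/Q = 4.099e+04 rad/s; BW = Δω/(2π) = 6524 Hz.

(a) f₀ = 1.877e+04 Hz  (b) Q = 2.877  (c) BW = 6524 Hz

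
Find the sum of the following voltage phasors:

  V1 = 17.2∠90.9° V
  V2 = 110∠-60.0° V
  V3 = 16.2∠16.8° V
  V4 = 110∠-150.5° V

Step 1 — Convert each phasor to rectangular form:
  V1 = 17.2·(cos(90.9°) + j·sin(90.9°)) = -0.2702 + j17.2 V
  V2 = 110·(cos(-60.0°) + j·sin(-60.0°)) = 55 - j95.26 V
  V3 = 16.2·(cos(16.8°) + j·sin(16.8°)) = 15.51 + j4.682 V
  V4 = 110·(cos(-150.5°) + j·sin(-150.5°)) = -95.74 - j54.17 V
Step 2 — Sum components: V_total = -25.5 - j127.5 V.
Step 3 — Convert to polar: |V_total| = 130.1 V, ∠V_total = -101.3°.

V_total = 130.1∠-101.3° V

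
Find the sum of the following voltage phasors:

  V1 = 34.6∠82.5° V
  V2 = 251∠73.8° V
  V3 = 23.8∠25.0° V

Step 1 — Convert each phasor to rectangular form:
  V1 = 34.6·(cos(82.5°) + j·sin(82.5°)) = 4.516 + j34.3 V
  V2 = 251·(cos(73.8°) + j·sin(73.8°)) = 70.03 + j241 V
  V3 = 23.8·(cos(25.0°) + j·sin(25.0°)) = 21.57 + j10.06 V
Step 2 — Sum components: V_total = 96.11 + j285.4 V.
Step 3 — Convert to polar: |V_total| = 301.1 V, ∠V_total = 71.4°.

V_total = 301.1∠71.4° V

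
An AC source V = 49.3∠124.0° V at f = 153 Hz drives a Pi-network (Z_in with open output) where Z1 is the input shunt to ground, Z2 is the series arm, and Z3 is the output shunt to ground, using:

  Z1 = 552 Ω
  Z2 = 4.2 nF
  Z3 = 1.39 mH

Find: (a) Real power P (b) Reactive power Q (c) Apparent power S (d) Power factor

Step 1 — Angular frequency: ω = 2π·f = 2π·153 = 961.3 rad/s.
Step 2 — Component impedances:
  Z1: Z = R = 552 Ω
  Z2: Z = 1/(jωC) = -j/(ω·C) = 0 - j2.477e+05 Ω
  Z3: Z = jωL = j·961.3·0.00139 = 0 + j1.336 Ω
Step 3 — With open output, the series arm Z2 and the output shunt Z3 appear in series to ground: Z2 + Z3 = 0 - j2.477e+05 Ω.
Step 4 — Parallel with input shunt Z1: Z_in = Z1 || (Z2 + Z3) = 552 - j1.23 Ω = 552∠-0.1° Ω.
Step 5 — Source phasor: V = 49.3∠124.0° V = -27.57 + j40.87 V.
Step 6 — Current: I = V / Z = -0.05011 + j0.07393 A = 0.08931∠124.1° A.
Step 7 — Complex power: S = V·I* = 4.403 - j0.009813 VA.
Step 8 — Real power: P = Re(S) = 4.403 W.
Step 9 — Reactive power: Q = Im(S) = -0.009813 VAR.
Step 10 — Apparent power: |S| = 4.403 VA.
Step 11 — Power factor: PF = P/|S| = 1 (leading).

(a) P = 4.403 W  (b) Q = -0.009813 VAR  (c) S = 4.403 VA  (d) PF = 1 (leading)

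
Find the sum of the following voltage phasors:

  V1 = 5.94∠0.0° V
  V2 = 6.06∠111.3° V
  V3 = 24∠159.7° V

Step 1 — Convert each phasor to rectangular form:
  V1 = 5.94·(cos(0.0°) + j·sin(0.0°)) = 5.94 V
  V2 = 6.06·(cos(111.3°) + j·sin(111.3°)) = -2.201 + j5.646 V
  V3 = 24·(cos(159.7°) + j·sin(159.7°)) = -22.51 + j8.326 V
Step 2 — Sum components: V_total = -18.77 + j13.97 V.
Step 3 — Convert to polar: |V_total| = 23.4 V, ∠V_total = 143.3°.

V_total = 23.4∠143.3° V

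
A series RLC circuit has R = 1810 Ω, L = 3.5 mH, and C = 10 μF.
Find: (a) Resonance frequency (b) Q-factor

Step 1 — Resonance condition Im(Z)=0 gives ω₀ = 1/√(LC).
Step 2 — ω₀ = 1/√(0.0035·1e-05) = 5345 rad/s.
Step 3 — f₀ = ω₀/(2π) = 850.7 Hz.
Step 4 — Series Q: Q = ω₀L/R = 5345·0.0035/1810 = 0.01034.

(a) f₀ = 850.7 Hz  (b) Q = 0.01034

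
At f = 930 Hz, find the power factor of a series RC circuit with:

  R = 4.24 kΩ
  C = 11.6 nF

Step 1 — Angular frequency: ω = 2π·f = 2π·930 = 5843 rad/s.
Step 2 — Component impedances:
  R: Z = R = 4240 Ω
  C: Z = 1/(jωC) = -j/(ω·C) = 0 - j1.475e+04 Ω
Step 3 — Series combination: Z_total = R + C = 4240 - j1.475e+04 Ω = 1.535e+04∠-74.0° Ω.
Step 4 — Power factor: PF = cos(φ) = Re(Z)/|Z| = 4240/1.535e+04 = 0.2762.
Step 5 — Type: Im(Z) = -1.475e+04 ⇒ leading (phase φ = -74.0°).

PF = 0.2762 (leading, φ = -74.0°)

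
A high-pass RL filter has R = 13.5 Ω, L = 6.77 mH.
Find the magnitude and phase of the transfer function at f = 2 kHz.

Step 1 — Angular frequency: ω = 2π·2000 = 1.257e+04 rad/s.
Step 2 — Transfer function: H(jω) = jωL/(R + jωL).
Step 3 — Numerator jωL = j·85.07; denominator R + jωL = 13.5 + j85.07.
Step 4 — H = 0.9754 + j0.1548.
Step 5 — Magnitude: |H| = 0.9876 (-0.1 dB); phase: φ = 9.0°.

|H| = 0.9876 (-0.1 dB), φ = 9.0°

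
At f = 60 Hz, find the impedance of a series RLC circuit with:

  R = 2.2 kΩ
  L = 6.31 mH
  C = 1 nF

Step 1 — Angular frequency: ω = 2π·f = 2π·60 = 377 rad/s.
Step 2 — Component impedances:
  R: Z = R = 2200 Ω
  L: Z = jωL = j·377·0.00631 = 0 + j2.379 Ω
  C: Z = 1/(jωC) = -j/(ω·C) = 0 - j2.653e+06 Ω
Step 3 — Series combination: Z_total = R + L + C = 2200 - j2.653e+06 Ω = 2.653e+06∠-90.0° Ω.

Z = 2200 - j2.653e+06 Ω = 2.653e+06∠-90.0° Ω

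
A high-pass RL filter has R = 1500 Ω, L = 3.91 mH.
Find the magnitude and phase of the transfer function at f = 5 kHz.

Step 1 — Angular frequency: ω = 2π·5000 = 3.142e+04 rad/s.
Step 2 — Transfer function: H(jω) = jωL/(R + jωL).
Step 3 — Numerator jωL = j·122.8; denominator R + jωL = 1500 + j122.8.
Step 4 — H = 0.006661 + j0.08135.
Step 5 — Magnitude: |H| = 0.08162 (-21.8 dB); phase: φ = 85.3°.

|H| = 0.08162 (-21.8 dB), φ = 85.3°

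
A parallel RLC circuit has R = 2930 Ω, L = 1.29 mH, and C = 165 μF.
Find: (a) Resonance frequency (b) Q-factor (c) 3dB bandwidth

Step 1 — Resonance: ω₀ = 1/√(LC) = 1/√(0.00129·0.000165) = 2168 rad/s.
Step 2 — f₀ = ω₀/(2π) = 345 Hz.
Step 3 — Parallel Q: Q = R/(ω₀L) = 2930/(2168·0.00129) = 1048.
Step 4 — Bandwidth: Δω = ω₀/Q = 2.068 rad/s; BW = Δω/(2π) = 0.3292 Hz.

(a) f₀ = 345 Hz  (b) Q = 1048  (c) BW = 0.3292 Hz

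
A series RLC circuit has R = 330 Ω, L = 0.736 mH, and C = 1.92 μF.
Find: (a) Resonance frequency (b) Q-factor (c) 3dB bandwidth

Step 1 — Resonance condition Im(Z)=0 gives ω₀ = 1/√(LC).
Step 2 — ω₀ = 1/√(0.000736·1.92e-06) = 2.66e+04 rad/s.
Step 3 — f₀ = ω₀/(2π) = 4234 Hz.
Step 4 — Series Q: Q = ω₀L/R = 2.66e+04·0.000736/330 = 0.05933.
Step 5 — 3dB bandwidth: Δω = ω₀/Q = 4.484e+05 rad/s; BW = Δω/(2π) = 7.136e+04 Hz.

(a) f₀ = 4234 Hz  (b) Q = 0.05933  (c) BW = 7.136e+04 Hz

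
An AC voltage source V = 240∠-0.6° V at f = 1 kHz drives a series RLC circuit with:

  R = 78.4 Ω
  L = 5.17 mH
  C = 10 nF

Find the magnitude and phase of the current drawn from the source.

Step 1 — Angular frequency: ω = 2π·f = 2π·1000 = 6283 rad/s.
Step 2 — Component impedances:
  R: Z = R = 78.4 Ω
  L: Z = jωL = j·6283·0.00517 = 0 + j32.48 Ω
  C: Z = 1/(jωC) = -j/(ω·C) = 0 - j1.592e+04 Ω
Step 3 — Series combination: Z_total = R + L + C = 78.4 - j1.588e+04 Ω = 1.588e+04∠-89.7° Ω.
Step 4 — Source phasor: V = 240∠-0.6° V = 240 - j2.513 V.
Step 5 — Ohm's law: I = V / Z_total = (240 - j2.513) / (78.4 - j1.588e+04) = 0.0002328 + j0.01511 A.
Step 6 — Convert to polar: |I| = 0.01511 A, ∠I = 89.1°.

I = 0.01511∠89.1° A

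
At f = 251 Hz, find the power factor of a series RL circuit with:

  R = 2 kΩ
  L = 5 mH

Step 1 — Angular frequency: ω = 2π·f = 2π·251 = 1577 rad/s.
Step 2 — Component impedances:
  R: Z = R = 2000 Ω
  L: Z = jωL = j·1577·0.005 = 0 + j7.885 Ω
Step 3 — Series combination: Z_total = R + L = 2000 + j7.885 Ω = 2000∠0.2° Ω.
Step 4 — Power factor: PF = cos(φ) = Re(Z)/|Z| = 2000/2000 = 1.
Step 5 — Type: Im(Z) = 7.885 ⇒ lagging (phase φ = 0.2°).

PF = 1 (lagging, φ = 0.2°)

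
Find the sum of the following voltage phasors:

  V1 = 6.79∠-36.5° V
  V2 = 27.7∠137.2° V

Step 1 — Convert each phasor to rectangular form:
  V1 = 6.79·(cos(-36.5°) + j·sin(-36.5°)) = 5.458 - j4.039 V
  V2 = 27.7·(cos(137.2°) + j·sin(137.2°)) = -20.32 + j18.82 V
Step 2 — Sum components: V_total = -14.87 + j14.78 V.
Step 3 — Convert to polar: |V_total| = 20.96 V, ∠V_total = 135.2°.

V_total = 20.96∠135.2° V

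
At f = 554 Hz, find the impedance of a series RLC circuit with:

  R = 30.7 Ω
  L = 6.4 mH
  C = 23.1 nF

Step 1 — Angular frequency: ω = 2π·f = 2π·554 = 3481 rad/s.
Step 2 — Component impedances:
  R: Z = R = 30.7 Ω
  L: Z = jωL = j·3481·0.0064 = 0 + j22.28 Ω
  C: Z = 1/(jωC) = -j/(ω·C) = 0 - j1.244e+04 Ω
Step 3 — Series combination: Z_total = R + L + C = 30.7 - j1.241e+04 Ω = 1.241e+04∠-89.9° Ω.

Z = 30.7 - j1.241e+04 Ω = 1.241e+04∠-89.9° Ω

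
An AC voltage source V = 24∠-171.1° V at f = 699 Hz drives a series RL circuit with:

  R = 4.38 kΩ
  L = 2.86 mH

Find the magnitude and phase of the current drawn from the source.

Step 1 — Angular frequency: ω = 2π·f = 2π·699 = 4392 rad/s.
Step 2 — Component impedances:
  R: Z = R = 4380 Ω
  L: Z = jωL = j·4392·0.00286 = 0 + j12.56 Ω
Step 3 — Series combination: Z_total = R + L = 4380 + j12.56 Ω = 4380∠0.2° Ω.
Step 4 — Source phasor: V = 24∠-171.1° V = -23.71 - j3.713 V.
Step 5 — Ohm's law: I = V / Z_total = (-23.71 - j3.713) / (4380 + j12.56) = -0.005416 - j0.0008322 A.
Step 6 — Convert to polar: |I| = 0.005479 A, ∠I = -171.3°.

I = 0.005479∠-171.3° A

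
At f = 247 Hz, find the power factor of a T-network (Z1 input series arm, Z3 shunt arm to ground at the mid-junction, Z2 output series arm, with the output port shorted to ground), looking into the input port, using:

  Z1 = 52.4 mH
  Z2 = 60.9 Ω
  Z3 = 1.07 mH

Step 1 — Angular frequency: ω = 2π·f = 2π·247 = 1552 rad/s.
Step 2 — Component impedances:
  Z1: Z = jωL = j·1552·0.0524 = 0 + j81.32 Ω
  Z2: Z = R = 60.9 Ω
  Z3: Z = jωL = j·1552·0.00107 = 0 + j1.661 Ω
Step 3 — With the output port shorted to ground, the output series arm Z2 runs from the junction to ground; the shunt arm Z3 also runs from the junction to ground. They appear in parallel: Z3 || Z2 = 0.04525 + j1.659 Ω.
Step 4 — Series with input arm Z1: Z_in = Z1 + (Z3 || Z2) = 0.04525 + j82.98 Ω = 82.98∠90.0° Ω.
Step 5 — Power factor: PF = cos(φ) = Re(Z)/|Z| = 0.04525/82.98 = 0.0005453.
Step 6 — Type: Im(Z) = 82.98 ⇒ lagging (phase φ = 90.0°).

PF = 0.0005453 (lagging, φ = 90.0°)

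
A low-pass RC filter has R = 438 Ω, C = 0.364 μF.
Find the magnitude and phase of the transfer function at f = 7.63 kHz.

Step 1 — Angular frequency: ω = 2π·7630 = 4.794e+04 rad/s.
Step 2 — Transfer function: H(jω) = 1/(1 + jωRC).
Step 3 — Denominator: 1 + jωRC = 1 + j·4.794e+04·438·3.64e-07 = 1 + j7.643.
Step 4 — H = 0.01683 - j0.1286.
Step 5 — Magnitude: |H| = 0.1297 (-17.7 dB); phase: φ = -82.5°.

|H| = 0.1297 (-17.7 dB), φ = -82.5°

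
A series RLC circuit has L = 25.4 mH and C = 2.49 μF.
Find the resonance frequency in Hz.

Step 1 — Resonance condition Im(Z)=0 gives ω₀ = 1/√(LC).
Step 2 — ω₀ = 1/√(0.0254·2.49e-06) = 3976 rad/s.
Step 3 — f₀ = ω₀/(2π) = 632.9 Hz.

f₀ = 632.9 Hz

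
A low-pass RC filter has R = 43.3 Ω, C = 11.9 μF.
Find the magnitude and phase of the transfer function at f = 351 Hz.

Step 1 — Angular frequency: ω = 2π·351 = 2205 rad/s.
Step 2 — Transfer function: H(jω) = 1/(1 + jωRC).
Step 3 — Denominator: 1 + jωRC = 1 + j·2205·43.3·1.19e-05 = 1 + j1.136.
Step 4 — H = 0.4364 - j0.4959.
Step 5 — Magnitude: |H| = 0.6606 (-3.6 dB); phase: φ = -48.7°.

|H| = 0.6606 (-3.6 dB), φ = -48.7°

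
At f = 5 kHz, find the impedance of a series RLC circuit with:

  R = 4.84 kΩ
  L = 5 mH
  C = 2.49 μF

Step 1 — Angular frequency: ω = 2π·f = 2π·5000 = 3.142e+04 rad/s.
Step 2 — Component impedances:
  R: Z = R = 4840 Ω
  L: Z = jωL = j·3.142e+04·0.005 = 0 + j157.1 Ω
  C: Z = 1/(jωC) = -j/(ω·C) = 0 - j12.78 Ω
Step 3 — Series combination: Z_total = R + L + C = 4840 + j144.3 Ω = 4842∠1.7° Ω.

Z = 4840 + j144.3 Ω = 4842∠1.7° Ω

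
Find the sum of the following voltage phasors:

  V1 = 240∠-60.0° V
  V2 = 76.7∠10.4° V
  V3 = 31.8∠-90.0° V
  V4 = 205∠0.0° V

Step 1 — Convert each phasor to rectangular form:
  V1 = 240·(cos(-60.0°) + j·sin(-60.0°)) = 120 - j207.8 V
  V2 = 76.7·(cos(10.4°) + j·sin(10.4°)) = 75.44 + j13.85 V
  V3 = 31.8·(cos(-90.0°) + j·sin(-90.0°)) = 0 - j31.8 V
  V4 = 205·(cos(0.0°) + j·sin(0.0°)) = 205 V
Step 2 — Sum components: V_total = 400.4 - j225.8 V.
Step 3 — Convert to polar: |V_total| = 459.7 V, ∠V_total = -29.4°.

V_total = 459.7∠-29.4° V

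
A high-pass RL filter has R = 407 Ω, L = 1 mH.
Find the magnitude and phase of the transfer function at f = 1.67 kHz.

Step 1 — Angular frequency: ω = 2π·1670 = 1.049e+04 rad/s.
Step 2 — Transfer function: H(jω) = jωL/(R + jωL).
Step 3 — Numerator jωL = j·10.49; denominator R + jωL = 407 + j10.49.
Step 4 — H = 0.0006642 + j0.02576.
Step 5 — Magnitude: |H| = 0.02577 (-31.8 dB); phase: φ = 88.5°.

|H| = 0.02577 (-31.8 dB), φ = 88.5°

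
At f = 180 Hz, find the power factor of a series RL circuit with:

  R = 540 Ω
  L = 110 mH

Step 1 — Angular frequency: ω = 2π·f = 2π·180 = 1131 rad/s.
Step 2 — Component impedances:
  R: Z = R = 540 Ω
  L: Z = jωL = j·1131·0.11 = 0 + j124.4 Ω
Step 3 — Series combination: Z_total = R + L = 540 + j124.4 Ω = 554.1∠13.0° Ω.
Step 4 — Power factor: PF = cos(φ) = Re(Z)/|Z| = 540/554.15 = 0.9745.
Step 5 — Type: Im(Z) = 124.4 ⇒ lagging (phase φ = 13.0°).

PF = 0.9745 (lagging, φ = 13.0°)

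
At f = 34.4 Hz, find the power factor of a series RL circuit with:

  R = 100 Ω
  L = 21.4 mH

Step 1 — Angular frequency: ω = 2π·f = 2π·34.4 = 216.1 rad/s.
Step 2 — Component impedances:
  R: Z = R = 100 Ω
  L: Z = jωL = j·216.1·0.0214 = 0 + j4.625 Ω
Step 3 — Series combination: Z_total = R + L = 100 + j4.625 Ω = 100.1∠2.6° Ω.
Step 4 — Power factor: PF = cos(φ) = Re(Z)/|Z| = 100/100.11 = 0.9989.
Step 5 — Type: Im(Z) = 4.625 ⇒ lagging (phase φ = 2.6°).

PF = 0.9989 (lagging, φ = 2.6°)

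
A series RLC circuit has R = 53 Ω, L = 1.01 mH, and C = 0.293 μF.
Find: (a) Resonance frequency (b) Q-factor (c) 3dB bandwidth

Step 1 — Resonance condition Im(Z)=0 gives ω₀ = 1/√(LC).
Step 2 — ω₀ = 1/√(0.00101·2.93e-07) = 5.813e+04 rad/s.
Step 3 — f₀ = ω₀/(2π) = 9252 Hz.
Step 4 — Series Q: Q = ω₀L/R = 5.813e+04·0.00101/53 = 1.108.
Step 5 — 3dB bandwidth: Δω = ω₀/Q = 5.248e+04 rad/s; BW = Δω/(2π) = 8352 Hz.

(a) f₀ = 9252 Hz  (b) Q = 1.108  (c) BW = 8352 Hz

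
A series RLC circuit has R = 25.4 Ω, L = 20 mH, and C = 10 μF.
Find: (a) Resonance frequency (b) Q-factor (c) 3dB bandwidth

Step 1 — Resonance: ω₀ = 1/√(LC) = 1/√(0.02·1e-05) = 2236 rad/s.
Step 2 — f₀ = ω₀/(2π) = 355.9 Hz.
Step 3 — Series Q: Q = ω₀L/R = 2236·0.02/25.4 = 1.761.
Step 4 — Bandwidth: Δω = ω₀/Q = 1270 rad/s; BW = Δω/(2π) = 202.1 Hz.

(a) f₀ = 355.9 Hz  (b) Q = 1.761  (c) BW = 202.1 Hz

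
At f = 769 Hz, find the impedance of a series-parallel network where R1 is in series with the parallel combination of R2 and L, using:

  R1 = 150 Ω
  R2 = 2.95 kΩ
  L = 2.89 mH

Step 1 — Angular frequency: ω = 2π·f = 2π·769 = 4832 rad/s.
Step 2 — Component impedances:
  R1: Z = R = 150 Ω
  R2: Z = R = 2950 Ω
  L: Z = jωL = j·4832·0.00289 = 0 + j13.96 Ω
Step 3 — Parallel branch: R2 || L = 1/(1/R2 + 1/L) = 0.0661 + j13.96 Ω.
Step 4 — Series with R1: Z_total = R1 + (R2 || L) = 150.1 + j13.96 Ω = 150.7∠5.3° Ω.

Z = 150.1 + j13.96 Ω = 150.7∠5.3° Ω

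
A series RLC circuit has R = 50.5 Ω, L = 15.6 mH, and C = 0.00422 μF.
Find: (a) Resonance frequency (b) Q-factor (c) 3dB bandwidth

Step 1 — Resonance condition Im(Z)=0 gives ω₀ = 1/√(LC).
Step 2 — ω₀ = 1/√(0.0156·4.22e-09) = 1.232e+05 rad/s.
Step 3 — f₀ = ω₀/(2π) = 1.962e+04 Hz.
Step 4 — Series Q: Q = ω₀L/R = 1.232e+05·0.0156/50.5 = 38.07.
Step 5 — 3dB bandwidth: Δω = ω₀/Q = 3237 rad/s; BW = Δω/(2π) = 515.2 Hz.

(a) f₀ = 1.962e+04 Hz  (b) Q = 38.07  (c) BW = 515.2 Hz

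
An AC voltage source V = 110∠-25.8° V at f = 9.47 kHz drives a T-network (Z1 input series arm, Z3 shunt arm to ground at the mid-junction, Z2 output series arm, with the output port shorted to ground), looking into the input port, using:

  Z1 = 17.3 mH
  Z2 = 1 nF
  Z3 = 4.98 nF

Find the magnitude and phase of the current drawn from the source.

Step 1 — Angular frequency: ω = 2π·f = 2π·9470 = 5.95e+04 rad/s.
Step 2 — Component impedances:
  Z1: Z = jωL = j·5.95e+04·0.0173 = 0 + j1029 Ω
  Z2: Z = 1/(jωC) = -j/(ω·C) = 0 - j1.681e+04 Ω
  Z3: Z = 1/(jωC) = -j/(ω·C) = 0 - j3375 Ω
Step 3 — With the output port shorted to ground, the output series arm Z2 runs from the junction to ground; the shunt arm Z3 also runs from the junction to ground. They appear in parallel: Z3 || Z2 = 0 - j2810 Ω.
Step 4 — Series with input arm Z1: Z_in = Z1 + (Z3 || Z2) = 0 - j1781 Ω = 1781∠-90.0° Ω.
Step 5 — Source phasor: V = 110∠-25.8° V = 99.04 - j47.88 V.
Step 6 — Ohm's law: I = V / Z_total = (99.04 - j47.88) / (0 - j1781) = 0.02688 + j0.05561 A.
Step 7 — Convert to polar: |I| = 0.06176 A, ∠I = 64.2°.

I = 0.06176∠64.2° A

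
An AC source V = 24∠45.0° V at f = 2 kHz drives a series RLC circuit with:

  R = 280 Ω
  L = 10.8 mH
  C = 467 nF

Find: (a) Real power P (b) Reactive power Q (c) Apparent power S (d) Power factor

Step 1 — Angular frequency: ω = 2π·f = 2π·2000 = 1.257e+04 rad/s.
Step 2 — Component impedances:
  R: Z = R = 280 Ω
  L: Z = jωL = j·1.257e+04·0.0108 = 0 + j135.7 Ω
  C: Z = 1/(jωC) = -j/(ω·C) = 0 - j170.4 Ω
Step 3 — Series combination: Z_total = R + L + C = 280 - j34.68 Ω = 282.1∠-7.1° Ω.
Step 4 — Source phasor: V = 24∠45.0° V = 16.97 + j16.97 V.
Step 5 — Current: I = V / Z = 0.0523 + j0.06709 A = 0.08506∠52.1° A.
Step 6 — Complex power: S = V·I* = 2.026 - j0.251 VA.
Step 7 — Real power: P = Re(S) = 2.026 W.
Step 8 — Reactive power: Q = Im(S) = -0.251 VAR.
Step 9 — Apparent power: |S| = 2.042 VA.
Step 10 — Power factor: PF = P/|S| = 0.9924 (leading).

(a) P = 2.026 W  (b) Q = -0.251 VAR  (c) S = 2.042 VA  (d) PF = 0.9924 (leading)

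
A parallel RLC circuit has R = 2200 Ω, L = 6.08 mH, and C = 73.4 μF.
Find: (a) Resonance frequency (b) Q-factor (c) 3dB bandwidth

Step 1 — Resonance: ω₀ = 1/√(LC) = 1/√(0.00608·7.34e-05) = 1497 rad/s.
Step 2 — f₀ = ω₀/(2π) = 238.2 Hz.
Step 3 — Parallel Q: Q = R/(ω₀L) = 2200/(1497·0.00608) = 241.7.
Step 4 — Bandwidth: Δω = ω₀/Q = 6.193 rad/s; BW = Δω/(2π) = 0.9856 Hz.

(a) f₀ = 238.2 Hz  (b) Q = 241.7  (c) BW = 0.9856 Hz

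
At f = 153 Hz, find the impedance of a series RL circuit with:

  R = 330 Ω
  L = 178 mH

Step 1 — Angular frequency: ω = 2π·f = 2π·153 = 961.3 rad/s.
Step 2 — Component impedances:
  R: Z = R = 330 Ω
  L: Z = jωL = j·961.3·0.178 = 0 + j171.1 Ω
Step 3 — Series combination: Z_total = R + L = 330 + j171.1 Ω = 371.7∠27.4° Ω.

Z = 330 + j171.1 Ω = 371.7∠27.4° Ω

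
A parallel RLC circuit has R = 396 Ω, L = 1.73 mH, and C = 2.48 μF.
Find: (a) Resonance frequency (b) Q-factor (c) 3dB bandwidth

Step 1 — Resonance: ω₀ = 1/√(LC) = 1/√(0.00173·2.48e-06) = 1.527e+04 rad/s.
Step 2 — f₀ = ω₀/(2π) = 2430 Hz.
Step 3 — Parallel Q: Q = R/(ω₀L) = 396/(1.527e+04·0.00173) = 14.99.
Step 4 — Bandwidth: Δω = ω₀/Q = 1018 rad/s; BW = Δω/(2π) = 162.1 Hz.

(a) f₀ = 2430 Hz  (b) Q = 14.99  (c) BW = 162.1 Hz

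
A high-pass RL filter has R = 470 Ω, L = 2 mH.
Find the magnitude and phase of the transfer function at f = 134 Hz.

Step 1 — Angular frequency: ω = 2π·134 = 841.9 rad/s.
Step 2 — Transfer function: H(jω) = jωL/(R + jωL).
Step 3 — Numerator jωL = j·1.684; denominator R + jωL = 470 + j1.684.
Step 4 — H = 1.284e-05 + j0.003583.
Step 5 — Magnitude: |H| = 0.003583 (-48.9 dB); phase: φ = 89.8°.

|H| = 0.003583 (-48.9 dB), φ = 89.8°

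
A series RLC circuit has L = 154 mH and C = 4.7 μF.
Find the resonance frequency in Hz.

Step 1 — Resonance condition Im(Z)=0 gives ω₀ = 1/√(LC).
Step 2 — ω₀ = 1/√(0.154·4.7e-06) = 1175 rad/s.
Step 3 — f₀ = ω₀/(2π) = 187.1 Hz.

f₀ = 187.1 Hz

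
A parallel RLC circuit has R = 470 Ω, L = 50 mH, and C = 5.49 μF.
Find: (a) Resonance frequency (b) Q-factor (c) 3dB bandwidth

Step 1 — Resonance: ω₀ = 1/√(LC) = 1/√(0.05·5.49e-06) = 1909 rad/s.
Step 2 — f₀ = ω₀/(2π) = 303.8 Hz.
Step 3 — Parallel Q: Q = R/(ω₀L) = 470/(1909·0.05) = 4.925.
Step 4 — Bandwidth: Δω = ω₀/Q = 387.6 rad/s; BW = Δω/(2π) = 61.68 Hz.

(a) f₀ = 303.8 Hz  (b) Q = 4.925  (c) BW = 61.68 Hz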